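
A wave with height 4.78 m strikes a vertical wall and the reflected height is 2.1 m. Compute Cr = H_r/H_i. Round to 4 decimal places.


Cr = H_r / H_i
Cr = 2.1 / 4.78
Cr = 0.4393

0.4393


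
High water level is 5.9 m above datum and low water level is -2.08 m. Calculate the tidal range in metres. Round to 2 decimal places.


Tidal range = High water - Low water
Tidal range = 5.9 - (-2.08)
Tidal range = 7.98 m

7.98


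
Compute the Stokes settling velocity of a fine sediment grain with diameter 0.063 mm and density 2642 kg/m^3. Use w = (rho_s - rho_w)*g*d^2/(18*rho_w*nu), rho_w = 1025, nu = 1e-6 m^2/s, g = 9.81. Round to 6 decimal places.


w = (rho_s - rho_w) * g * d^2 / (18 * rho_w * nu)
d = 0.063 mm = 0.000063 m
rho_s - rho_w = 2642 - 1025 = 1617
Numerator = 1617 * 9.81 * (0.000063)^2 = 0.000062959334
Denominator = 18 * 1025 * 1e-6 = 0.018450
w = 0.003412 m/s

0.003412


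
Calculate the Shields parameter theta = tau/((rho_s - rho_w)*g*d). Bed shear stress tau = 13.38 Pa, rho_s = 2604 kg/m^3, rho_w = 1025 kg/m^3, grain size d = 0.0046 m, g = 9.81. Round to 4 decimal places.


theta = tau / ((rho_s - rho_w) * g * d)
rho_s - rho_w = 2604 - 1025 = 1579
Denominator = 1579 * 9.81 * 0.0046 = 71.253954
theta = 13.38 / 71.253954
theta = 0.1878

0.1878


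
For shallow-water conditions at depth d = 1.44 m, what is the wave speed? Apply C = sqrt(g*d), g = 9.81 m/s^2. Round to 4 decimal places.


Using the shallow-water approximation:
C = sqrt(g * d) = sqrt(9.81 * 1.44)
C = sqrt(14.1264)
C = 3.7585 m/s

3.7585


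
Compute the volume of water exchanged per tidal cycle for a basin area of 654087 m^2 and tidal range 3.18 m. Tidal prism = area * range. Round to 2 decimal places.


Tidal prism = Area * Tidal range
P = 654087 * 3.18
P = 2079996.66 m^3

2079996.66


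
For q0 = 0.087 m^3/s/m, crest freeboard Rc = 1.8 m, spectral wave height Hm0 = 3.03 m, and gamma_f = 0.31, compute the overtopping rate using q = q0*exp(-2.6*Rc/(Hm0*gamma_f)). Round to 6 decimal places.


q = q0 * exp(-2.6 * Rc / (Hm0 * gamma_f))
Exponent = -2.6 * 1.8 / (3.03 * 0.31)
= -2.6 * 1.8 / 0.9393
= -4.982434
exp(-4.982434) = 0.006857
q = 0.087 * 0.006857
q = 0.000597 m^3/s/m

0.000597


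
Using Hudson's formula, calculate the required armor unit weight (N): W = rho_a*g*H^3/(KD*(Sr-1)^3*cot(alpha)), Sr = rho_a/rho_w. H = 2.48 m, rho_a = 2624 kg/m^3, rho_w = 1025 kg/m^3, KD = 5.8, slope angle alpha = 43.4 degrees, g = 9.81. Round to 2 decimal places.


Sr = rho_a / rho_w = 2624 / 1025 = 2.560000
(Sr - 1) = 1.560000
(Sr - 1)^3 = 3.796416
cot(43.4) = 1 / tan(43.4) = 1 / 0.945653 = 1.057470
Numerator = 2624 * 9.81 * 2.48^3 = 392633.9784
Denominator = 5.8 * 3.796416 * 1.057470 = 23.284665
W = 392633.9784 / 23.284665
W = 16862.34 N

16862.34


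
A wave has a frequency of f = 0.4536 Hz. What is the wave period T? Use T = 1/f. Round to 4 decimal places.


T = 1 / f
T = 1 / 0.4536
T = 2.2046 s

2.2046


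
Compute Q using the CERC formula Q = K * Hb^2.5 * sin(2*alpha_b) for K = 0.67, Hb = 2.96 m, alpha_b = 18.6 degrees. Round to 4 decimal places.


Q = K * Hb^2.5 * sin(2 * alpha_b)
Hb^2.5 = 2.96^2.5 = 15.074027
sin(2 * 18.6) = sin(37.2) = 0.604599
Q = 0.67 * 15.074027 * 0.604599
Q = 6.1062 m^3/s

6.1062


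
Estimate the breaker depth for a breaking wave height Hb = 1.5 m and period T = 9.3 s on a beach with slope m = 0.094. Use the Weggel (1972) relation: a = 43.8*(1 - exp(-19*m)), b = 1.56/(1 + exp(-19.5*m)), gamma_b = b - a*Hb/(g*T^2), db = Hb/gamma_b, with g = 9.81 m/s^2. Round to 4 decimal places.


a = 43.8 * (1 - exp(-19 * m))
exp(-19 * 0.094) = exp(-1.7860) = 0.167629
a = 43.8 * (1 - 0.167629) = 36.457835
b = 1.56 / (1 + exp(-19.5 * m))
exp(-19.5 * 0.094) = exp(-1.8330) = 0.159933
b = 1.56 / (1 + 0.159933) = 1.344905
Hb / (g * T^2) = 1.5 / (9.81 * 9.3^2) = 1.5 / 848.4669 = 0.00176789
gamma_b = b - a * Hb/(g*T^2) = 1.344905 - 36.457835 * 0.00176789 = 1.280452
db = Hb / gamma_b = 1.5 / 1.280452
db = 1.1715 m

1.1715


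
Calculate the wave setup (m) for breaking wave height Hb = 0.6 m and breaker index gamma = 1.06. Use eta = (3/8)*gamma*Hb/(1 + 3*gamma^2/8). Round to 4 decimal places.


eta = (3/8) * gamma * Hb / (1 + 3*gamma^2/8)
Numerator = (3/8) * 1.06 * 0.6 = 0.238500
Denominator = 1 + 3*1.06^2/8 = 1 + 0.421350 = 1.421350
eta = 0.238500 / 1.421350
eta = 0.1678 m

0.1678


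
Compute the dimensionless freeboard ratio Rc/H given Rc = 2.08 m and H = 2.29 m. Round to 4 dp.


Relative freeboard = Rc / H
= 2.08 / 2.29
= 0.9083

0.9083


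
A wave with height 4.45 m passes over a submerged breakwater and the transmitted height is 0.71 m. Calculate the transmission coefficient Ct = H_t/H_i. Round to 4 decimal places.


Ct = H_t / H_i
Ct = 0.71 / 4.45
Ct = 0.1596

0.1596


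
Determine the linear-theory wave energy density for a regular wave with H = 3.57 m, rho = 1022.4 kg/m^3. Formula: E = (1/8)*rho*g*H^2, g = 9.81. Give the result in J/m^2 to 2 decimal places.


E = (1/8) * rho * g * H^2
E = (1/8) * 1022.4 * 9.81 * 3.57^2
E = 0.125 * 1022.4 * 9.81 * 12.7449
E = 15978.51 J/m^2

15978.51


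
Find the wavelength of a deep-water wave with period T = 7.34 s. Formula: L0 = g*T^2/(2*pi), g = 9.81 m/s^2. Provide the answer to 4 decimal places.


L0 = g * T^2 / (2 * pi)
L0 = 9.81 * 7.34^2 / (2 * pi)
L0 = 9.81 * 53.8756 / 6.28319
L0 = 528.5196 / 6.28319
L0 = 84.1165 m

84.1165


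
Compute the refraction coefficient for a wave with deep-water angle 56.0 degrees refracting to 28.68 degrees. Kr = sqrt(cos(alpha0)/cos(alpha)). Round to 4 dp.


Kr = sqrt(cos(alpha0) / cos(alpha))
cos(56.0) = 0.559193
cos(28.68) = 0.877314
Kr = sqrt(0.559193 / 0.877314)
Kr = sqrt(0.637392)
Kr = 0.7984

0.7984


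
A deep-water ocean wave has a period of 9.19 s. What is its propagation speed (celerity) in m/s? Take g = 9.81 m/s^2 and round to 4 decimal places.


We use the deep-water celerity formula:
C = g * T / (2 * pi)
C = 9.81 * 9.19 / (2 * 3.14159...)
C = 90.153900 / 6.283185
C = 14.3484 m/s

14.3484


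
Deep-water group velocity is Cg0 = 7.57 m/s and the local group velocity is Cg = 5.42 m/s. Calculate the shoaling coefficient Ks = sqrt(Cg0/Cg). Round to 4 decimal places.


Ks = sqrt(Cg0 / Cg)
Ks = sqrt(7.57 / 5.42)
Ks = sqrt(1.3967)
Ks = 1.1818

1.1818


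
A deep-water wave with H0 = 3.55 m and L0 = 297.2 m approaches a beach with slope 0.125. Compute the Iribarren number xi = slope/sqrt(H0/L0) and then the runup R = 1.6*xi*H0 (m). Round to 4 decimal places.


xi = slope / sqrt(H0/L0)
H0/L0 = 3.55/297.2 = 0.011945
sqrt(0.011945) = 0.109292
xi = 0.125 / 0.109292 = 1.143721
R = 1.6 * xi * H0 = 1.6 * 1.143721 * 3.55
R = 6.4963 m

6.4963


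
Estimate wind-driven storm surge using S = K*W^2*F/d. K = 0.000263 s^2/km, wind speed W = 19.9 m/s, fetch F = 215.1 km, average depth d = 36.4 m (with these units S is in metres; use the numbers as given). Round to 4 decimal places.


S = K * W^2 * F / d
W^2 = 19.9^2 = 396.01
S = 0.000263 * 396.01 * 215.1 / 36.4
Numerator = 0.000263 * 396.01 * 215.1 = 22.402801
S = 22.402801 / 36.4 = 0.6155 m

0.6155


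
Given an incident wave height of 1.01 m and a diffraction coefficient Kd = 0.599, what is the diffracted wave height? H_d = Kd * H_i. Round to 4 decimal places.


H_d = Kd * H_i
H_d = 0.599 * 1.01
H_d = 0.6050 m

0.6050


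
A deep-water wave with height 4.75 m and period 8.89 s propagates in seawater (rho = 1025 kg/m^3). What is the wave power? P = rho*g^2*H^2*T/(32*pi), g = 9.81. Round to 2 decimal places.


P = rho * g^2 * H^2 * T / (32 * pi)
P = 1025 * 9.81^2 * 4.75^2 * 8.89 / (32 * pi)
P = 1025 * 96.2361 * 22.5625 * 8.89 / 100.53096
P = 196811.74 W/m

196811.74


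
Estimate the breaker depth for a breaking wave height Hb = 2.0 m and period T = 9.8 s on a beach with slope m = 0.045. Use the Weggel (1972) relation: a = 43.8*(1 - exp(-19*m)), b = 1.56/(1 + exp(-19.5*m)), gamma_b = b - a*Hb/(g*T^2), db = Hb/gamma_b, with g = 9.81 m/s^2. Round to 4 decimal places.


a = 43.8 * (1 - exp(-19 * m))
exp(-19 * 0.045) = exp(-0.8550) = 0.425283
a = 43.8 * (1 - 0.425283) = 25.172596
b = 1.56 / (1 + exp(-19.5 * m))
exp(-19.5 * 0.045) = exp(-0.8775) = 0.415821
b = 1.56 / (1 + 0.415821) = 1.101834
Hb / (g * T^2) = 2.0 / (9.81 * 9.8^2) = 2.0 / 942.1524 = 0.00212280
gamma_b = b - a * Hb/(g*T^2) = 1.101834 - 25.172596 * 0.00212280 = 1.048398
db = Hb / gamma_b = 2.0 / 1.048398
db = 1.9077 m

1.9077


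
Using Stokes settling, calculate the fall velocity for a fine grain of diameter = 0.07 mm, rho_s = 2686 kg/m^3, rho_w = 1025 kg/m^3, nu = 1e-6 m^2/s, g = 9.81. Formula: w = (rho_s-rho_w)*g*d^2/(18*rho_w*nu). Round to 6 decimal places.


w = (rho_s - rho_w) * g * d^2 / (18 * rho_w * nu)
d = 0.07 mm = 0.000070 m
rho_s - rho_w = 2686 - 1025 = 1661
Numerator = 1661 * 9.81 * (0.000070)^2 = 0.000079842609
Denominator = 18 * 1025 * 1e-6 = 0.018450
w = 0.004328 m/s

0.004328


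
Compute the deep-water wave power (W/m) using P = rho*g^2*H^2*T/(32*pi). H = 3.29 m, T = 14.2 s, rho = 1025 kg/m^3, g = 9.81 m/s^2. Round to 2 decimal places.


P = rho * g^2 * H^2 * T / (32 * pi)
P = 1025 * 9.81^2 * 3.29^2 * 14.2 / (32 * pi)
P = 1025 * 96.2361 * 10.8241 * 14.2 / 100.53096
P = 150814.18 W/m

150814.18


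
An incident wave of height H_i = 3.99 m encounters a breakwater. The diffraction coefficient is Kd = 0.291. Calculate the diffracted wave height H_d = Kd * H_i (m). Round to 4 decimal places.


H_d = Kd * H_i
H_d = 0.291 * 3.99
H_d = 1.1611 m

1.1611


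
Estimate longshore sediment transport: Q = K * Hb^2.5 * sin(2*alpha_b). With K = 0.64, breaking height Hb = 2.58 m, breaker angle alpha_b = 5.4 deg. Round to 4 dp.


Q = K * Hb^2.5 * sin(2 * alpha_b)
Hb^2.5 = 2.58^2.5 = 10.691762
sin(2 * 5.4) = sin(10.8) = 0.187381
Q = 0.64 * 10.691762 * 0.187381
Q = 1.2822 m^3/s

1.2822


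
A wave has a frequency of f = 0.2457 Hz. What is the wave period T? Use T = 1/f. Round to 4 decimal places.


T = 1 / f
T = 1 / 0.2457
T = 4.0700 s

4.0700


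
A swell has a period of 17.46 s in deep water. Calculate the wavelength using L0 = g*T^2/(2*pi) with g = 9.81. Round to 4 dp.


L0 = g * T^2 / (2 * pi)
L0 = 9.81 * 17.46^2 / (2 * pi)
L0 = 9.81 * 304.8516 / 6.28319
L0 = 2990.5942 / 6.28319
L0 = 475.9678 m

475.9678


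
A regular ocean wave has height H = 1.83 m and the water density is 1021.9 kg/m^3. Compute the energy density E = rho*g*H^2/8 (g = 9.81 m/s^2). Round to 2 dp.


E = (1/8) * rho * g * H^2
E = (1/8) * 1021.9 * 9.81 * 1.83^2
E = 0.125 * 1021.9 * 9.81 * 3.3489
E = 4196.52 J/m^2

4196.52


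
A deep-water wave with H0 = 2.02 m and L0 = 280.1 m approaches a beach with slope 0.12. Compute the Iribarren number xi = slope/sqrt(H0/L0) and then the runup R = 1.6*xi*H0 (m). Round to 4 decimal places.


xi = slope / sqrt(H0/L0)
H0/L0 = 2.02/280.1 = 0.007212
sqrt(0.007212) = 0.084922
xi = 0.12 / 0.084922 = 1.413065
R = 1.6 * xi * H0 = 1.6 * 1.413065 * 2.02
R = 4.5670 m

4.5670


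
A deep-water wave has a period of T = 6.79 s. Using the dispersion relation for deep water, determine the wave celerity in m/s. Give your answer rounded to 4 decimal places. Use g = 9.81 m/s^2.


We use the deep-water celerity formula:
C = g * T / (2 * pi)
C = 9.81 * 6.79 / (2 * 3.14159...)
C = 66.609900 / 6.283185
C = 10.6013 m/s

10.6013


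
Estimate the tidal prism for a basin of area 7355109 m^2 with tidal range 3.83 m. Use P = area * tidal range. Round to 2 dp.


Tidal prism = Area * Tidal range
P = 7355109 * 3.83
P = 28170067.47 m^3

28170067.47


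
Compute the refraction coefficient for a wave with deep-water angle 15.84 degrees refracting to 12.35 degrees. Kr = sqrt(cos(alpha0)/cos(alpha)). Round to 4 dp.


Kr = sqrt(cos(alpha0) / cos(alpha))
cos(15.84) = 0.962028
cos(12.35) = 0.976859
Kr = sqrt(0.962028 / 0.976859)
Kr = sqrt(0.984817)
Kr = 0.9924

0.9924


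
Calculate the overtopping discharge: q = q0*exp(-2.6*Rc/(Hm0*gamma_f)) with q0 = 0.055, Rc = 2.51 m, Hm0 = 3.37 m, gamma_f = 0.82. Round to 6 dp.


q = q0 * exp(-2.6 * Rc / (Hm0 * gamma_f))
Exponent = -2.6 * 2.51 / (3.37 * 0.82)
= -2.6 * 2.51 / 2.7634
= -2.361584
exp(-2.361584) = 0.094271
q = 0.055 * 0.094271
q = 0.005185 m^3/s/m

0.005185


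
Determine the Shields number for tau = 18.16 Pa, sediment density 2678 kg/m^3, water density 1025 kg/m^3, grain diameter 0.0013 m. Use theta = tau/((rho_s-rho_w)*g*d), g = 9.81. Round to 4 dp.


theta = tau / ((rho_s - rho_w) * g * d)
rho_s - rho_w = 2678 - 1025 = 1653
Denominator = 1653 * 9.81 * 0.0013 = 21.080709
theta = 18.16 / 21.080709
theta = 0.8615

0.8615


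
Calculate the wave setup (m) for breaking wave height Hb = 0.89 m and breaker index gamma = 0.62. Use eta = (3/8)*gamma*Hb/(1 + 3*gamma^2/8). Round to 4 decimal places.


eta = (3/8) * gamma * Hb / (1 + 3*gamma^2/8)
Numerator = (3/8) * 0.62 * 0.89 = 0.206925
Denominator = 1 + 3*0.62^2/8 = 1 + 0.144150 = 1.144150
eta = 0.206925 / 1.144150
eta = 0.1809 m

0.1809


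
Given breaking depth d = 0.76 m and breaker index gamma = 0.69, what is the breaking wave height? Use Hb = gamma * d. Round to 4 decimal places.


Hb = gamma * d
Hb = 0.69 * 0.76
Hb = 0.5244 m

0.5244


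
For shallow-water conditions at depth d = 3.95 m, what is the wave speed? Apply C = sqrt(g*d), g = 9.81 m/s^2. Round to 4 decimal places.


Using the shallow-water approximation:
C = sqrt(g * d) = sqrt(9.81 * 3.95)
C = sqrt(38.7495)
C = 6.2249 m/s

6.2249


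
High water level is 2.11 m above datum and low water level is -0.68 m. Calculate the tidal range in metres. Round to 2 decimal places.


Tidal range = High water - Low water
Tidal range = 2.11 - (-0.68)
Tidal range = 2.79 m

2.79


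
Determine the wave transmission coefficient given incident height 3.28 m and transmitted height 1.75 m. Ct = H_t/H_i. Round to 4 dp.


Ct = H_t / H_i
Ct = 1.75 / 3.28
Ct = 0.5335

0.5335


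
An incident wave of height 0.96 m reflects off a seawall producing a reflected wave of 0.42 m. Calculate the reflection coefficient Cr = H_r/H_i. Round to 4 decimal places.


Cr = H_r / H_i
Cr = 0.42 / 0.96
Cr = 0.4375

0.4375


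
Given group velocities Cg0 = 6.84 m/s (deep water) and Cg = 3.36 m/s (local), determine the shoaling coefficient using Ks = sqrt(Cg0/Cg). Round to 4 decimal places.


Ks = sqrt(Cg0 / Cg)
Ks = sqrt(6.84 / 3.36)
Ks = sqrt(2.0357)
Ks = 1.4268

1.4268


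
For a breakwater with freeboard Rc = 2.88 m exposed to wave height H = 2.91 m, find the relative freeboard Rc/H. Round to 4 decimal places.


Relative freeboard = Rc / H
= 2.88 / 2.91
= 0.9897

0.9897


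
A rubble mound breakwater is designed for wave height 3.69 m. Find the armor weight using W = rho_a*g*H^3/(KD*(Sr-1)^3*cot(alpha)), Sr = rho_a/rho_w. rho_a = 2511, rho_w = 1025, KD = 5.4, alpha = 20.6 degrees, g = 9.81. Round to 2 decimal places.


Sr = rho_a / rho_w = 2511 / 1025 = 2.449756
(Sr - 1) = 1.449756
(Sr - 1)^3 = 3.047087
cot(20.6) = 1 / tan(20.6) = 1 / 0.375875 = 2.660457
Numerator = 2511 * 9.81 * 3.69^3 = 1237641.3720
Denominator = 5.4 * 3.047087 * 2.660457 = 43.775873
W = 1237641.3720 / 43.775873
W = 28272.23 N

28272.23


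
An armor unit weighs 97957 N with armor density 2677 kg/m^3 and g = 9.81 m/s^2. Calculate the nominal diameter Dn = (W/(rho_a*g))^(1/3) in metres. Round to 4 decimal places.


V = W / (rho_a * g)
V = 97957 / (2677 * 9.81)
V = 97957 / 26261.37
V = 3.730080 m^3
Dn = V^(1/3) = 3.730080^(1/3)
Dn = 1.5509 m

1.5509


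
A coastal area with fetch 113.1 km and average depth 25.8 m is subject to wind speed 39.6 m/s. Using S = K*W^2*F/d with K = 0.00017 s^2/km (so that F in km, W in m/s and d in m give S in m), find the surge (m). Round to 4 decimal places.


S = K * W^2 * F / d
W^2 = 39.6^2 = 1568.16
S = 0.00017 * 1568.16 * 113.1 / 25.8
Numerator = 0.00017 * 1568.16 * 113.1 = 30.151012
S = 30.151012 / 25.8 = 1.1686 m

1.1686


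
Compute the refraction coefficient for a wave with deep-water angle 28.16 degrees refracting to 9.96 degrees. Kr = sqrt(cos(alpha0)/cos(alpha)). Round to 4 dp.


Kr = sqrt(cos(alpha0) / cos(alpha))
cos(28.16) = 0.881633
cos(9.96) = 0.984929
Kr = sqrt(0.881633 / 0.984929)
Kr = sqrt(0.895124)
Kr = 0.9461

0.9461


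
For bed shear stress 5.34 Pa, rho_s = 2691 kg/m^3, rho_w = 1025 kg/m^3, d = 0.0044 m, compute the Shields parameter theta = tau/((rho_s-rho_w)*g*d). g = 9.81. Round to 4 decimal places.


theta = tau / ((rho_s - rho_w) * g * d)
rho_s - rho_w = 2691 - 1025 = 1666
Denominator = 1666 * 9.81 * 0.0044 = 71.911224
theta = 5.34 / 71.911224
theta = 0.0743

0.0743


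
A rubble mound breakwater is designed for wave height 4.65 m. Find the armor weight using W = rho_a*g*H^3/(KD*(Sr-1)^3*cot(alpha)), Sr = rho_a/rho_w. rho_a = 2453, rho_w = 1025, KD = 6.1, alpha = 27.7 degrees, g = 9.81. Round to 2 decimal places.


Sr = rho_a / rho_w = 2453 / 1025 = 2.393171
(Sr - 1) = 1.393171
(Sr - 1)^3 = 2.704039
cot(27.7) = 1 / tan(27.7) = 1 / 0.525012 = 1.904719
Numerator = 2453 * 9.81 * 4.65^3 = 2419498.8179
Denominator = 6.1 * 2.704039 * 1.904719 = 31.417661
W = 2419498.8179 / 31.417661
W = 77010.79 N

77010.79


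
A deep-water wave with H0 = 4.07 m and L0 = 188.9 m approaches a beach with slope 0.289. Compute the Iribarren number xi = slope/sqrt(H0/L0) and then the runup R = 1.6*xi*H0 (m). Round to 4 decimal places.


xi = slope / sqrt(H0/L0)
H0/L0 = 4.07/188.9 = 0.021546
sqrt(0.021546) = 0.146785
xi = 0.289 / 0.146785 = 1.968868
R = 1.6 * xi * H0 = 1.6 * 1.968868 * 4.07
R = 12.8213 m

12.8213


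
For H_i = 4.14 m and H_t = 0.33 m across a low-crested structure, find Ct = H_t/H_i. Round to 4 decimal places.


Ct = H_t / H_i
Ct = 0.33 / 4.14
Ct = 0.0797

0.0797


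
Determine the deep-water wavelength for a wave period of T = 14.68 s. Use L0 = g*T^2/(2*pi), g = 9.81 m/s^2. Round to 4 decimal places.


L0 = g * T^2 / (2 * pi)
L0 = 9.81 * 14.68^2 / (2 * pi)
L0 = 9.81 * 215.5024 / 6.28319
L0 = 2114.0785 / 6.28319
L0 = 336.4661 m

336.4661


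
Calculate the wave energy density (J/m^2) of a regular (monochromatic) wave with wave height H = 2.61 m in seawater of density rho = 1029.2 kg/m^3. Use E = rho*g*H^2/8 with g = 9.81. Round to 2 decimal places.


E = (1/8) * rho * g * H^2
E = (1/8) * 1029.2 * 9.81 * 2.61^2
E = 0.125 * 1029.2 * 9.81 * 6.8121
E = 8597.26 J/m^2

8597.26


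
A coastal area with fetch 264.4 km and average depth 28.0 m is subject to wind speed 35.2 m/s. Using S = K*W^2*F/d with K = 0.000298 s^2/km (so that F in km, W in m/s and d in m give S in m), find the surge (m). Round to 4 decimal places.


S = K * W^2 * F / d
W^2 = 35.2^2 = 1239.04
S = 0.000298 * 1239.04 * 264.4 / 28.0
Numerator = 0.000298 * 1239.04 * 264.4 = 97.625448
S = 97.625448 / 28.0 = 3.4866 m

3.4866


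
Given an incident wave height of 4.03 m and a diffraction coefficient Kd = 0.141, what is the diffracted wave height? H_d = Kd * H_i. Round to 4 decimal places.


H_d = Kd * H_i
H_d = 0.141 * 4.03
H_d = 0.5682 m

0.5682


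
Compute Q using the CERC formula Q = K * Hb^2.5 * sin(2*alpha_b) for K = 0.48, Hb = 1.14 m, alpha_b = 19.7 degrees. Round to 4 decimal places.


Q = K * Hb^2.5 * sin(2 * alpha_b)
Hb^2.5 = 1.14^2.5 = 1.387593
sin(2 * 19.7) = sin(39.4) = 0.634731
Q = 0.48 * 1.387593 * 0.634731
Q = 0.4228 m^3/s

0.4228


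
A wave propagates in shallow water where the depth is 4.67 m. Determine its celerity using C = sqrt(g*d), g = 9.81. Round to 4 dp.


Using the shallow-water approximation:
C = sqrt(g * d) = sqrt(9.81 * 4.67)
C = sqrt(45.8127)
C = 6.7685 m/s

6.7685


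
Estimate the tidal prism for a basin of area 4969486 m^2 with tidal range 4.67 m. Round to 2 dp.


Tidal prism = Area * Tidal range
P = 4969486 * 4.67
P = 23207499.62 m^3

23207499.62


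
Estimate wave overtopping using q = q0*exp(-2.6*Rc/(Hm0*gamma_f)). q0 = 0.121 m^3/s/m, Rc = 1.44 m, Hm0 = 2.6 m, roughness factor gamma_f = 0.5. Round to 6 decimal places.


q = q0 * exp(-2.6 * Rc / (Hm0 * gamma_f))
Exponent = -2.6 * 1.44 / (2.6 * 0.5)
= -2.6 * 1.44 / 1.3000
= -2.880000
exp(-2.880000) = 0.056135
q = 0.121 * 0.056135
q = 0.006792 m^3/s/m

0.006792


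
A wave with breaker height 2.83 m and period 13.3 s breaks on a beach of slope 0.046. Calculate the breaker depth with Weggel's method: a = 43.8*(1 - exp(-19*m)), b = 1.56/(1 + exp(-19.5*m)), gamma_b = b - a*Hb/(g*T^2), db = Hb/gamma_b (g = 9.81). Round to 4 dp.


a = 43.8 * (1 - exp(-19 * m))
exp(-19 * 0.046) = exp(-0.8740) = 0.417279
a = 43.8 * (1 - 0.417279) = 25.523176
b = 1.56 / (1 + exp(-19.5 * m))
exp(-19.5 * 0.046) = exp(-0.8970) = 0.407791
b = 1.56 / (1 + 0.407791) = 1.108119
Hb / (g * T^2) = 2.83 / (9.81 * 13.3^2) = 2.83 / 1735.2909 = 0.00163085
gamma_b = b - a * Hb/(g*T^2) = 1.108119 - 25.523176 * 0.00163085 = 1.066494
db = Hb / gamma_b = 2.83 / 1.066494
db = 2.6536 m

2.6536


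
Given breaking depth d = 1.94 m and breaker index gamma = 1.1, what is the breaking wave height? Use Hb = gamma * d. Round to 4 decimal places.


Hb = gamma * d
Hb = 1.1 * 1.94
Hb = 2.1340 m

2.1340


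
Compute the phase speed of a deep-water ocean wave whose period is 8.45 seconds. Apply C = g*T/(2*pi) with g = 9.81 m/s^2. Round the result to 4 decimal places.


We use the deep-water celerity formula:
C = g * T / (2 * pi)
C = 9.81 * 8.45 / (2 * 3.14159...)
C = 82.894500 / 6.283185
C = 13.1931 m/s

13.1931


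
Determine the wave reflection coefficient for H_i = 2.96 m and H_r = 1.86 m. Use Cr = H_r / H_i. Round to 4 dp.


Cr = H_r / H_i
Cr = 1.86 / 2.96
Cr = 0.6284

0.6284


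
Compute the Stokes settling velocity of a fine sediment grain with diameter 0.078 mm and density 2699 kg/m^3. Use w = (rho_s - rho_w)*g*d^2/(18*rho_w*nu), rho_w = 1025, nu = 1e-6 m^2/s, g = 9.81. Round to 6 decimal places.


w = (rho_s - rho_w) * g * d^2 / (18 * rho_w * nu)
d = 0.078 mm = 0.000078 m
rho_s - rho_w = 2699 - 1025 = 1674
Numerator = 1674 * 9.81 * (0.000078)^2 = 0.000099911083
Denominator = 18 * 1025 * 1e-6 = 0.018450
w = 0.005415 m/s

0.005415


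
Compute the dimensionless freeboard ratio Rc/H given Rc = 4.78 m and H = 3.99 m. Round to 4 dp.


Relative freeboard = Rc / H
= 4.78 / 3.99
= 1.1980

1.1980


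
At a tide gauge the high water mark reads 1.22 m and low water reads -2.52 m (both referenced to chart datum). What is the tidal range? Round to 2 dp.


Tidal range = High water - Low water
Tidal range = 1.22 - (-2.52)
Tidal range = 3.74 m

3.74


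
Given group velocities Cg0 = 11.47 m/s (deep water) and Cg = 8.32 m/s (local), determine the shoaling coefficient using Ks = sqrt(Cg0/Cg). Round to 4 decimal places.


Ks = sqrt(Cg0 / Cg)
Ks = sqrt(11.47 / 8.32)
Ks = sqrt(1.3786)
Ks = 1.1741

1.1741


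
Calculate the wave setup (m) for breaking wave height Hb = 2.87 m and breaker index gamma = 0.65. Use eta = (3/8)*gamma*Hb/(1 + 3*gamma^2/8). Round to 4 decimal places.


eta = (3/8) * gamma * Hb / (1 + 3*gamma^2/8)
Numerator = (3/8) * 0.65 * 2.87 = 0.699563
Denominator = 1 + 3*0.65^2/8 = 1 + 0.158438 = 1.158438
eta = 0.699563 / 1.158438
eta = 0.6039 m

0.6039


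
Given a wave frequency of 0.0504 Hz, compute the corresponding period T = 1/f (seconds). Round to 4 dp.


T = 1 / f
T = 1 / 0.0504
T = 19.8413 s

19.8413


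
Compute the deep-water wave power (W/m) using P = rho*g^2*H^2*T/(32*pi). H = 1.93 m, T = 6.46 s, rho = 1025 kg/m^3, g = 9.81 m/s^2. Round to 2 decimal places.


P = rho * g^2 * H^2 * T / (32 * pi)
P = 1025 * 9.81^2 * 1.93^2 * 6.46 / (32 * pi)
P = 1025 * 96.2361 * 3.7249 * 6.46 / 100.53096
P = 23610.72 W/m

23610.72


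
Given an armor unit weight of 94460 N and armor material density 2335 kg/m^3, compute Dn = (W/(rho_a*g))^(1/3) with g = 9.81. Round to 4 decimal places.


V = W / (rho_a * g)
V = 94460 / (2335 * 9.81)
V = 94460 / 22906.35
V = 4.123747 m^3
Dn = V^(1/3) = 4.123747^(1/3)
Dn = 1.6036 m

1.6036


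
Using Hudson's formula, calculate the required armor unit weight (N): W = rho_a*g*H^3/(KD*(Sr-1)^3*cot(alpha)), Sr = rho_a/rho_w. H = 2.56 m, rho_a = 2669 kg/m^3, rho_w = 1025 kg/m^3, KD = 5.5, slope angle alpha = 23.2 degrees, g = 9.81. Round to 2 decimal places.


Sr = rho_a / rho_w = 2669 / 1025 = 2.603902
(Sr - 1) = 1.603902
(Sr - 1)^3 = 4.126044
cot(23.2) = 1 / tan(23.2) = 1 / 0.428601 = 2.333175
Numerator = 2669 * 9.81 * 2.56^3 = 439276.0010
Denominator = 5.5 * 4.126044 * 2.333175 = 52.947299
W = 439276.0010 / 52.947299
W = 8296.48 N

8296.48


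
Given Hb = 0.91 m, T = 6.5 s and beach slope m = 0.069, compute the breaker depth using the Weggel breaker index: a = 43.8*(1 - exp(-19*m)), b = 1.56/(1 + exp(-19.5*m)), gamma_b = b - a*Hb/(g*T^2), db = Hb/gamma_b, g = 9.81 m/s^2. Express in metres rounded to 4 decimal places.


a = 43.8 * (1 - exp(-19 * m))
exp(-19 * 0.069) = exp(-1.3110) = 0.269550
a = 43.8 * (1 - 0.269550) = 31.993694
b = 1.56 / (1 + exp(-19.5 * m))
exp(-19.5 * 0.069) = exp(-1.3455) = 0.260409
b = 1.56 / (1 + 0.260409) = 1.237693
Hb / (g * T^2) = 0.91 / (9.81 * 6.5^2) = 0.91 / 414.4725 = 0.00219556
gamma_b = b - a * Hb/(g*T^2) = 1.237693 - 31.993694 * 0.00219556 = 1.167449
db = Hb / gamma_b = 0.91 / 1.167449
db = 0.7795 m

0.7795


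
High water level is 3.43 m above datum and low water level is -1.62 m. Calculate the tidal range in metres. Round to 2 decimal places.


Tidal range = High water - Low water
Tidal range = 3.43 - (-1.62)
Tidal range = 5.05 m

5.05


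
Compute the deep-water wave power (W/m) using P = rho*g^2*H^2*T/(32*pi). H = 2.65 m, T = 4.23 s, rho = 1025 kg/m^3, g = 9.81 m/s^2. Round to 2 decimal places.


P = rho * g^2 * H^2 * T / (32 * pi)
P = 1025 * 9.81^2 * 2.65^2 * 4.23 / (32 * pi)
P = 1025 * 96.2361 * 7.0225 * 4.23 / 100.53096
P = 29147.02 W/m

29147.02


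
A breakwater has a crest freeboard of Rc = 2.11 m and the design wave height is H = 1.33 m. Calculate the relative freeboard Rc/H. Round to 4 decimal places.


Relative freeboard = Rc / H
= 2.11 / 1.33
= 1.5865

1.5865


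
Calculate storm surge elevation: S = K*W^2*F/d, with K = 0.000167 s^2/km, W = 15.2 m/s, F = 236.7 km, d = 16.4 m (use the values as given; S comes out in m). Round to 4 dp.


S = K * W^2 * F / d
W^2 = 15.2^2 = 231.04
S = 0.000167 * 231.04 * 236.7 / 16.4
Numerator = 0.000167 * 231.04 * 236.7 = 9.132757
S = 9.132757 / 16.4 = 0.5569 m

0.5569


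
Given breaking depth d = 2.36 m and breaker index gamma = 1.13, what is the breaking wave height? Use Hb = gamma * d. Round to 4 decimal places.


Hb = gamma * d
Hb = 1.13 * 2.36
Hb = 2.6668 m

2.6668


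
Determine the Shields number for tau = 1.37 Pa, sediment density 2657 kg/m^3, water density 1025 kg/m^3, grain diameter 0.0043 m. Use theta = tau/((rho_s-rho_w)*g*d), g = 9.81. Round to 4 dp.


theta = tau / ((rho_s - rho_w) * g * d)
rho_s - rho_w = 2657 - 1025 = 1632
Denominator = 1632 * 9.81 * 0.0043 = 68.842656
theta = 1.37 / 68.842656
theta = 0.0199

0.0199


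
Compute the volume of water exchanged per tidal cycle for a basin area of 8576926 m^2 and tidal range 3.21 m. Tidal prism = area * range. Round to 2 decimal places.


Tidal prism = Area * Tidal range
P = 8576926 * 3.21
P = 27531932.46 m^3

27531932.46


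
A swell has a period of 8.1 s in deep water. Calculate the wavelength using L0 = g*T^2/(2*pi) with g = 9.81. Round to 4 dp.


L0 = g * T^2 / (2 * pi)
L0 = 9.81 * 8.1^2 / (2 * pi)
L0 = 9.81 * 65.6100 / 6.28319
L0 = 643.6341 / 6.28319
L0 = 102.4375 m

102.4375


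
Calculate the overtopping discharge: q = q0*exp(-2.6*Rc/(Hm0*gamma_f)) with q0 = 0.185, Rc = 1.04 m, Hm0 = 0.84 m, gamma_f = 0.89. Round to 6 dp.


q = q0 * exp(-2.6 * Rc / (Hm0 * gamma_f))
Exponent = -2.6 * 1.04 / (0.84 * 0.89)
= -2.6 * 1.04 / 0.7476
= -3.616907
exp(-3.616907) = 0.026866
q = 0.185 * 0.026866
q = 0.004970 m^3/s/m

0.004970


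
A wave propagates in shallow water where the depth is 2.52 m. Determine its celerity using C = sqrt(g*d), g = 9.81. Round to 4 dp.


Using the shallow-water approximation:
C = sqrt(g * d) = sqrt(9.81 * 2.52)
C = sqrt(24.7212)
C = 4.9720 m/s

4.9720


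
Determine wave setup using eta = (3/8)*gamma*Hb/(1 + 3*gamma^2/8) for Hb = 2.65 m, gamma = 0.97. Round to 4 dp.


eta = (3/8) * gamma * Hb / (1 + 3*gamma^2/8)
Numerator = (3/8) * 0.97 * 2.65 = 0.963938
Denominator = 1 + 3*0.97^2/8 = 1 + 0.352838 = 1.352838
eta = 0.963938 / 1.352838
eta = 0.7125 m

0.7125


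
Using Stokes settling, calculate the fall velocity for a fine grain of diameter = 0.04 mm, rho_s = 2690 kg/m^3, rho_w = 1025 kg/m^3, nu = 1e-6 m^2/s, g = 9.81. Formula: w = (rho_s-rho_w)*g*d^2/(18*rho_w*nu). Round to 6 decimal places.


w = (rho_s - rho_w) * g * d^2 / (18 * rho_w * nu)
d = 0.04 mm = 0.000040 m
rho_s - rho_w = 2690 - 1025 = 1665
Numerator = 1665 * 9.81 * (0.000040)^2 = 0.000026133840
Denominator = 18 * 1025 * 1e-6 = 0.018450
w = 0.001416 m/s

0.001416


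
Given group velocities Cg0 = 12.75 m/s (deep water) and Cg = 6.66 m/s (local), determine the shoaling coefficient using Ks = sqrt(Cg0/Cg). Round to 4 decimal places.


Ks = sqrt(Cg0 / Cg)
Ks = sqrt(12.75 / 6.66)
Ks = sqrt(1.9144)
Ks = 1.3836

1.3836


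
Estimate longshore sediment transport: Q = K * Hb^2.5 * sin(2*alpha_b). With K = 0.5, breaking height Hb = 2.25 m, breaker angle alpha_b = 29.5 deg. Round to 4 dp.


Q = K * Hb^2.5 * sin(2 * alpha_b)
Hb^2.5 = 2.25^2.5 = 7.593750
sin(2 * 29.5) = sin(59.0) = 0.857167
Q = 0.5 * 7.593750 * 0.857167
Q = 3.2546 m^3/s

3.2546


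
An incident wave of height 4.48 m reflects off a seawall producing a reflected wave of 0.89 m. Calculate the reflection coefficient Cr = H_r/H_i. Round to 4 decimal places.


Cr = H_r / H_i
Cr = 0.89 / 4.48
Cr = 0.1987

0.1987


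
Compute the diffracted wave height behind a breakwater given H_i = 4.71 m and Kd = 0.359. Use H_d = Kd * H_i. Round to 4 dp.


H_d = Kd * H_i
H_d = 0.359 * 4.71
H_d = 1.6909 m

1.6909


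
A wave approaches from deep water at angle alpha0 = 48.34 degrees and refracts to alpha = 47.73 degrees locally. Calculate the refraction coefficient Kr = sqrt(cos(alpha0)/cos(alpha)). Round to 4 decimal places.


Kr = sqrt(cos(alpha0) / cos(alpha))
cos(48.34) = 0.664709
cos(47.73) = 0.672625
Kr = sqrt(0.664709 / 0.672625)
Kr = sqrt(0.988231)
Kr = 0.9941

0.9941


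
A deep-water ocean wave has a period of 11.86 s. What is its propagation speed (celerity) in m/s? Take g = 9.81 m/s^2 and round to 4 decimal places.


We use the deep-water celerity formula:
C = g * T / (2 * pi)
C = 9.81 * 11.86 / (2 * 3.14159...)
C = 116.346600 / 6.283185
C = 18.5171 m/s

18.5171


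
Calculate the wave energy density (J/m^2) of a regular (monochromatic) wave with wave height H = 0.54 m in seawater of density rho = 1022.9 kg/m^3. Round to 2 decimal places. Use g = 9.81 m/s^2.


E = (1/8) * rho * g * H^2
E = (1/8) * 1022.9 * 9.81 * 0.54^2
E = 0.125 * 1022.9 * 9.81 * 0.2916
E = 365.76 J/m^2

365.76


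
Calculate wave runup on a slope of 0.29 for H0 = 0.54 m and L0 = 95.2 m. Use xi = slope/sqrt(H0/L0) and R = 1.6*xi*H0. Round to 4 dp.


xi = slope / sqrt(H0/L0)
H0/L0 = 0.54/95.2 = 0.005672
sqrt(0.005672) = 0.075314
xi = 0.29 / 0.075314 = 3.850522
R = 1.6 * xi * H0 = 1.6 * 3.850522 * 0.54
R = 3.3269 m

3.3269


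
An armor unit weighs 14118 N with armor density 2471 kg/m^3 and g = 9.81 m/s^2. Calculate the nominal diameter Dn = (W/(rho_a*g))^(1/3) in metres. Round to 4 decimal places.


V = W / (rho_a * g)
V = 14118 / (2471 * 9.81)
V = 14118 / 24240.51
V = 0.582413 m^3
Dn = V^(1/3) = 0.582413^(1/3)
Dn = 0.8351 m

0.8351


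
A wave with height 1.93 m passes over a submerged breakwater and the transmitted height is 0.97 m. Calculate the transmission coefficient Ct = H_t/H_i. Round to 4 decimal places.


Ct = H_t / H_i
Ct = 0.97 / 1.93
Ct = 0.5026

0.5026


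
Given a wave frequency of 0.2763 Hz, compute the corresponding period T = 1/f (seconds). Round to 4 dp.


T = 1 / f
T = 1 / 0.2763
T = 3.6193 s

3.6193


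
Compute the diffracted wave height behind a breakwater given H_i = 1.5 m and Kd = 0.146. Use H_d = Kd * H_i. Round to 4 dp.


H_d = Kd * H_i
H_d = 0.146 * 1.5
H_d = 0.2190 m

0.2190


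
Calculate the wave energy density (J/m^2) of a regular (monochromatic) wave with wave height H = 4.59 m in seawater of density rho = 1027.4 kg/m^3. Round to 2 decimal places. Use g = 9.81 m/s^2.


E = (1/8) * rho * g * H^2
E = (1/8) * 1027.4 * 9.81 * 4.59^2
E = 0.125 * 1027.4 * 9.81 * 21.0681
E = 26542.63 J/m^2

26542.63


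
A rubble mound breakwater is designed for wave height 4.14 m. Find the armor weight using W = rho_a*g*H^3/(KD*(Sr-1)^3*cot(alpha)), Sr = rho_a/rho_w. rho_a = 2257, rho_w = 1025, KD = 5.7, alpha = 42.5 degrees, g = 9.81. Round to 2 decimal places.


Sr = rho_a / rho_w = 2257 / 1025 = 2.201951
(Sr - 1) = 1.201951
(Sr - 1)^3 = 1.736443
cot(42.5) = 1 / tan(42.5) = 1 / 0.916331 = 1.091309
Numerator = 2257 * 9.81 * 4.14^3 = 1571091.9010
Denominator = 5.7 * 1.736443 * 1.091309 = 10.801471
W = 1571091.9010 / 10.801471
W = 145451.66 N

145451.66


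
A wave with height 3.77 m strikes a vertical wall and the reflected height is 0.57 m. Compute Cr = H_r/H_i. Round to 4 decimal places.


Cr = H_r / H_i
Cr = 0.57 / 3.77
Cr = 0.1512

0.1512


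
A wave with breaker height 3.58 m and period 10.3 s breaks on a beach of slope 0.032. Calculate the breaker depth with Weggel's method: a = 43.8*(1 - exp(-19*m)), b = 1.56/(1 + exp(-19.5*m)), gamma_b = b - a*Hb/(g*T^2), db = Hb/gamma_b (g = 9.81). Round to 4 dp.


a = 43.8 * (1 - exp(-19 * m))
exp(-19 * 0.032) = exp(-0.6080) = 0.544439
a = 43.8 * (1 - 0.544439) = 19.953587
b = 1.56 / (1 + exp(-19.5 * m))
exp(-19.5 * 0.032) = exp(-0.6240) = 0.535797
b = 1.56 / (1 + 0.535797) = 1.015759
Hb / (g * T^2) = 3.58 / (9.81 * 10.3^2) = 3.58 / 1040.7429 = 0.00343985
gamma_b = b - a * Hb/(g*T^2) = 1.015759 - 19.953587 * 0.00343985 = 0.947122
db = Hb / gamma_b = 3.58 / 0.947122
db = 3.7799 m

3.7799


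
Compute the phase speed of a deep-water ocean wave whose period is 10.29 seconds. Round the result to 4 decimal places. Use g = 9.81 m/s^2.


We use the deep-water celerity formula:
C = g * T / (2 * pi)
C = 9.81 * 10.29 / (2 * 3.14159...)
C = 100.944900 / 6.283185
C = 16.0659 m/s

16.0659


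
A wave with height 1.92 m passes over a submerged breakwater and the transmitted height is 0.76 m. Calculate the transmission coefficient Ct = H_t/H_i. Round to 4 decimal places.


Ct = H_t / H_i
Ct = 0.76 / 1.92
Ct = 0.3958

0.3958


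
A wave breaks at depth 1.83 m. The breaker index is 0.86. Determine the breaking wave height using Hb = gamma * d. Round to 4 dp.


Hb = gamma * d
Hb = 0.86 * 1.83
Hb = 1.5738 m

1.5738


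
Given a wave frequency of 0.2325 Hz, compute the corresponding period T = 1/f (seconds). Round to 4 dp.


T = 1 / f
T = 1 / 0.2325
T = 4.3011 s

4.3011


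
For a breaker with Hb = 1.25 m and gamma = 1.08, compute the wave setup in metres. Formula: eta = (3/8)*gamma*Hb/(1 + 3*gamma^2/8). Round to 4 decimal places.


eta = (3/8) * gamma * Hb / (1 + 3*gamma^2/8)
Numerator = (3/8) * 1.08 * 1.25 = 0.506250
Denominator = 1 + 3*1.08^2/8 = 1 + 0.437400 = 1.437400
eta = 0.506250 / 1.437400
eta = 0.3522 m

0.3522


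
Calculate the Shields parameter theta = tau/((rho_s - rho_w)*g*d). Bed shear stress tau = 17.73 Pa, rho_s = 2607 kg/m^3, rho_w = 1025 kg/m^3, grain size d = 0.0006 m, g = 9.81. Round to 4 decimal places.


theta = tau / ((rho_s - rho_w) * g * d)
rho_s - rho_w = 2607 - 1025 = 1582
Denominator = 1582 * 9.81 * 0.0006 = 9.311652
theta = 17.73 / 9.311652
theta = 1.9041

1.9041


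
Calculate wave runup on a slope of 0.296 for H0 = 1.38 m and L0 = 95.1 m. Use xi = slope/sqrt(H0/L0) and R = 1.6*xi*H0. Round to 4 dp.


xi = slope / sqrt(H0/L0)
H0/L0 = 1.38/95.1 = 0.014511
sqrt(0.014511) = 0.120462
xi = 0.296 / 0.120462 = 2.457211
R = 1.6 * xi * H0 = 1.6 * 2.457211 * 1.38
R = 5.4255 m

5.4255


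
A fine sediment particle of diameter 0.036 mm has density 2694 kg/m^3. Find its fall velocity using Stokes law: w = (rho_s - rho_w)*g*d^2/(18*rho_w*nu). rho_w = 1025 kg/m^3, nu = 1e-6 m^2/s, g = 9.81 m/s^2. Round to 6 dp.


w = (rho_s - rho_w) * g * d^2 / (18 * rho_w * nu)
d = 0.036 mm = 0.000036 m
rho_s - rho_w = 2694 - 1025 = 1669
Numerator = 1669 * 9.81 * (0.000036)^2 = 0.000021219265
Denominator = 18 * 1025 * 1e-6 = 0.018450
w = 0.001150 m/s

0.001150


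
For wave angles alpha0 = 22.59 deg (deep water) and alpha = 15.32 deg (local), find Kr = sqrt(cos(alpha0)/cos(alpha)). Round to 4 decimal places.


Kr = sqrt(cos(alpha0) / cos(alpha))
cos(22.59) = 0.923277
cos(15.32) = 0.964465
Kr = sqrt(0.923277 / 0.964465)
Kr = sqrt(0.957294)
Kr = 0.9784

0.9784


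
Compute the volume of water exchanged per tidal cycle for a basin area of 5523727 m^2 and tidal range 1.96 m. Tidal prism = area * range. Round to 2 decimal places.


Tidal prism = Area * Tidal range
P = 5523727 * 1.96
P = 10826504.92 m^3

10826504.92


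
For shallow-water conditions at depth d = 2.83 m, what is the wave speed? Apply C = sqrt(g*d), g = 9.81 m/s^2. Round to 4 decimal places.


Using the shallow-water approximation:
C = sqrt(g * d) = sqrt(9.81 * 2.83)
C = sqrt(27.7623)
C = 5.2690 m/s

5.2690


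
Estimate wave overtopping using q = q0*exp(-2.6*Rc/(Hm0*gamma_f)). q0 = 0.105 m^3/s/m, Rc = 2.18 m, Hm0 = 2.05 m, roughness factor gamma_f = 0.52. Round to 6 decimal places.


q = q0 * exp(-2.6 * Rc / (Hm0 * gamma_f))
Exponent = -2.6 * 2.18 / (2.05 * 0.52)
= -2.6 * 2.18 / 1.0660
= -5.317073
exp(-5.317073) = 0.004907
q = 0.105 * 0.004907
q = 0.000515 m^3/s/m

0.000515


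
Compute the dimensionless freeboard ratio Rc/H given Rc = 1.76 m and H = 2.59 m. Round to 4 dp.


Relative freeboard = Rc / H
= 1.76 / 2.59
= 0.6795

0.6795


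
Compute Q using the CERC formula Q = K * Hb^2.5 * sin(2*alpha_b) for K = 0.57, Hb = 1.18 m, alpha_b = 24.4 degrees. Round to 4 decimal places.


Q = K * Hb^2.5 * sin(2 * alpha_b)
Hb^2.5 = 1.18^2.5 = 1.512534
sin(2 * 24.4) = sin(48.8) = 0.752415
Q = 0.57 * 1.512534 * 0.752415
Q = 0.6487 m^3/s

0.6487


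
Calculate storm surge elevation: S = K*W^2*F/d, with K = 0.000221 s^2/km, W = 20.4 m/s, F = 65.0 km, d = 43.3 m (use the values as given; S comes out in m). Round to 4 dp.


S = K * W^2 * F / d
W^2 = 20.4^2 = 416.16
S = 0.000221 * 416.16 * 65.0 / 43.3
Numerator = 0.000221 * 416.16 * 65.0 = 5.978138
S = 5.978138 / 43.3 = 0.1381 m

0.1381


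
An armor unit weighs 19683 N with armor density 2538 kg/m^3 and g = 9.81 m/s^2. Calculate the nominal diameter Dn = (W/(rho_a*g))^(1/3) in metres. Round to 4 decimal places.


V = W / (rho_a * g)
V = 19683 / (2538 * 9.81)
V = 19683 / 24897.78
V = 0.790552 m^3
Dn = V^(1/3) = 0.790552^(1/3)
Dn = 0.9246 m

0.9246


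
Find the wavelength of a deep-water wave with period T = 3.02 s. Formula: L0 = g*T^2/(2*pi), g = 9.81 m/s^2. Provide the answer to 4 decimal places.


L0 = g * T^2 / (2 * pi)
L0 = 9.81 * 3.02^2 / (2 * pi)
L0 = 9.81 * 9.1204 / 6.28319
L0 = 89.4711 / 6.28319
L0 = 14.2398 m

14.2398


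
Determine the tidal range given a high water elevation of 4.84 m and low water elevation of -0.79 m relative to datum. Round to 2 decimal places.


Tidal range = High water - Low water
Tidal range = 4.84 - (-0.79)
Tidal range = 5.63 m

5.63


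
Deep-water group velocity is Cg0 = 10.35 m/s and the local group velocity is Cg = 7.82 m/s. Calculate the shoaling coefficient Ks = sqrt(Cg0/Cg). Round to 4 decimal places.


Ks = sqrt(Cg0 / Cg)
Ks = sqrt(10.35 / 7.82)
Ks = sqrt(1.3235)
Ks = 1.1504

1.1504


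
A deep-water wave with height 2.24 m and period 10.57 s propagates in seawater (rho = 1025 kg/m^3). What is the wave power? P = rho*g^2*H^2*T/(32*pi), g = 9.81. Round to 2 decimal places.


P = rho * g^2 * H^2 * T / (32 * pi)
P = 1025 * 9.81^2 * 2.24^2 * 10.57 / (32 * pi)
P = 1025 * 96.2361 * 5.0176 * 10.57 / 100.53096
P = 52039.49 W/m

52039.49


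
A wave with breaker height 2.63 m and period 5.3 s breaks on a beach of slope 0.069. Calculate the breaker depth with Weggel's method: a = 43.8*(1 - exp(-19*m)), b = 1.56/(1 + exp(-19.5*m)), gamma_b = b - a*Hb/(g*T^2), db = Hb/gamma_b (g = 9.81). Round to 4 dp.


a = 43.8 * (1 - exp(-19 * m))
exp(-19 * 0.069) = exp(-1.3110) = 0.269550
a = 43.8 * (1 - 0.269550) = 31.993694
b = 1.56 / (1 + exp(-19.5 * m))
exp(-19.5 * 0.069) = exp(-1.3455) = 0.260409
b = 1.56 / (1 + 0.260409) = 1.237693
Hb / (g * T^2) = 2.63 / (9.81 * 5.3^2) = 2.63 / 275.5629 = 0.00954410
gamma_b = b - a * Hb/(g*T^2) = 1.237693 - 31.993694 * 0.00954410 = 0.932342
db = Hb / gamma_b = 2.63 / 0.932342
db = 2.8209 m

2.8209
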